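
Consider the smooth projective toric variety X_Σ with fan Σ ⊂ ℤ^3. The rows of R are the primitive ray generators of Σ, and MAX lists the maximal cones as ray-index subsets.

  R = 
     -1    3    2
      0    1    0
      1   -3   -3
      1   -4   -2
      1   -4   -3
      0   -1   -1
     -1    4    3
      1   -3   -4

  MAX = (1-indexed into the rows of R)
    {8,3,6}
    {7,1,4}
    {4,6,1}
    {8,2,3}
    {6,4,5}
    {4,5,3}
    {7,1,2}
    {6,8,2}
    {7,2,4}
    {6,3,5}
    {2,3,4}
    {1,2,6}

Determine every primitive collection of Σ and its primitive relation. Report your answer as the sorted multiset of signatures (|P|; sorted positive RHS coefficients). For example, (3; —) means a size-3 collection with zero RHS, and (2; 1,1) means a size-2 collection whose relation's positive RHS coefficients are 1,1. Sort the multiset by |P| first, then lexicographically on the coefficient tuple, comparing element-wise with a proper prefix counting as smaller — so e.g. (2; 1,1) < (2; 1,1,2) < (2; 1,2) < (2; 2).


Primitive collections (14):

  P={5,7}:  v_{5} + v_{7} = 0  ⟹  sig = (2; —)
  P={1,5}:  v_{1} + v_{5} = v_{6}  ⟹  sig = (2; 1)
  P={2,5}:  v_{2} + v_{5} = v_{3}  ⟹  sig = (2; 1)
  P={3,7}:  v_{3} + v_{7} = v_{2}  ⟹  sig = (2; 1)
  P={6,7}:  v_{6} + v_{7} = v_{1}  ⟹  sig = (2; 1)
  P={1,3}:  v_{1} + v_{3} = v_{2} + v_{6}  ⟹  sig = (2; 1,1)
  P={4,8}:  v_{4} + v_{8} = v_{3} + v_{5}  ⟹  sig = (2; 1,1)
  P={5,8}:  v_{5} + v_{8} = 2·v_{3} + v_{6}  ⟹  sig = (2; 1,2)
  P={7,8}:  v_{7} + v_{8} = 2·v_{2} + v_{6}  ⟹  sig = (2; 1,2)
  P={1,8}:  v_{1} + v_{8} = 2·v_{2} + 2·v_{6}  ⟹  sig = (2; 2,2)
  P={1,2,4}:  v_{1} + v_{2} + v_{4} = 0  ⟹  sig = (3; —)
  P={2,3,6}:  v_{2} + v_{3} + v_{6} = v_{8}  ⟹  sig = (3; 1)
  P={2,4,6}:  v_{2} + v_{4} + v_{6} = v_{5}  ⟹  sig = (3; 1)
  P={3,4,6}:  v_{3} + v_{4} + v_{6} = 2·v_{5}  ⟹  sig = (3; 2)

so the primitive-relation signature multiset is
[(2; —), (2; 1), (2; 1), (2; 1), (2; 1), (2; 1,1), (2; 1,1), (2; 1,2), (2; 1,2), (2; 2,2), (3; —), (3; 1), (3; 1), (3; 2)]


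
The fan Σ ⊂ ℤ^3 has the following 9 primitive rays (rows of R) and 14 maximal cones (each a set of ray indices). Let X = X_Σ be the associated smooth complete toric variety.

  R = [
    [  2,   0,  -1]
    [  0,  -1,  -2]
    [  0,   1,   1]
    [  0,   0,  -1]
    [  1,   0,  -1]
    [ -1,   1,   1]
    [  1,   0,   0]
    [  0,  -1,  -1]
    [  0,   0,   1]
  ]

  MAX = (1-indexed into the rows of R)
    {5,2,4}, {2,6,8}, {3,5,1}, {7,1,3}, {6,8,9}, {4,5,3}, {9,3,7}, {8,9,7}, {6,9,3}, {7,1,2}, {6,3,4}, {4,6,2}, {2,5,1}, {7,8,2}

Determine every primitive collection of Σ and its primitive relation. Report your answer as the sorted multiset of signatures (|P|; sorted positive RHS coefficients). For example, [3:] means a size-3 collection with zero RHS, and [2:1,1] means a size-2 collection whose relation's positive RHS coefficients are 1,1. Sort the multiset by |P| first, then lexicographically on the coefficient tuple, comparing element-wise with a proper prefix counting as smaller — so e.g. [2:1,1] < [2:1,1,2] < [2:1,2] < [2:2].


The 15 primitive collections of Σ (r=9, n=3):

  P = {3,8}:  v_{3} + v_{8} = 0  ⟹  sig = [2:]
  P = {4,9}:  v_{4} + v_{9} = 0  ⟹  sig = [2:]
  P = {2,3}:  v_{2} + v_{3} = v_{4}  ⟹  sig = [2:1]
  P = {2,9}:  v_{2} + v_{9} = v_{8}  ⟹  sig = [2:1]
  P = {4,7}:  v_{4} + v_{7} = v_{5}  ⟹  sig = [2:1]
  P = {4,8}:  v_{4} + v_{8} = v_{2}  ⟹  sig = [2:1]
  P = {5,7}:  v_{5} + v_{7} = v_{1}  ⟹  sig = [2:1]
  P = {5,9}:  v_{5} + v_{9} = v_{7}  ⟹  sig = [2:1]
  P = {6,7}:  v_{6} + v_{7} = v_{3}  ⟹  sig = [2:1]
  P = {1,6}:  v_{1} + v_{6} = v_{3} + v_{5}  ⟹  sig = [2:1,1]
  P = {5,6}:  v_{5} + v_{6} = v_{3} + v_{4}  ⟹  sig = [2:1,1]
  P = {5,8}:  v_{5} + v_{8} = v_{2} + v_{7}  ⟹  sig = [2:1,1]
  P = {1,8}:  v_{1} + v_{8} = v_{2} + 2·v_{7}  ⟹  sig = [2:1,2]
  P = {1,4}:  v_{1} + v_{4} = 2·v_{5}  ⟹  sig = [2:2]
  P = {1,9}:  v_{1} + v_{9} = 2·v_{7}  ⟹  sig = [2:2]

so the primitive-relation signature multiset is
{ [2:] ×2,  [2:1] ×7,  [2:1,1] ×3,  [2:1,2],  [2:2] ×2 }


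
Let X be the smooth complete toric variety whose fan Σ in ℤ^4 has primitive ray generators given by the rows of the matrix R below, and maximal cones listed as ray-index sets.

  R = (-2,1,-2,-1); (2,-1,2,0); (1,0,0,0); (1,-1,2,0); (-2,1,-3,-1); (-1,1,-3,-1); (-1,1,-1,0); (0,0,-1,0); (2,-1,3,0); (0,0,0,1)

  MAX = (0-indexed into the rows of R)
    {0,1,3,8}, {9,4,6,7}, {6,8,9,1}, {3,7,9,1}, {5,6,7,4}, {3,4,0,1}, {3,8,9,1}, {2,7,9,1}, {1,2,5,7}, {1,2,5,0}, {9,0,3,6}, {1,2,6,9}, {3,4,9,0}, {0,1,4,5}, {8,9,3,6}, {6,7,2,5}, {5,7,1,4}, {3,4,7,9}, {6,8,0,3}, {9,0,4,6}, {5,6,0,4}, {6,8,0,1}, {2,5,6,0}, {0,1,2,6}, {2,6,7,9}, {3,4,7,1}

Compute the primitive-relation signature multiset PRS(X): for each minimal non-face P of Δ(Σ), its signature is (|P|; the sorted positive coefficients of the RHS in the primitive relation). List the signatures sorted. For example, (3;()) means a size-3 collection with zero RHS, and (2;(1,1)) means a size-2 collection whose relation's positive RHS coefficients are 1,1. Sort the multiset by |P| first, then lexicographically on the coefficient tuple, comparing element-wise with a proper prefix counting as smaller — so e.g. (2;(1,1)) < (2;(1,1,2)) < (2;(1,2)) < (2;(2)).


|primitive collections| = 19. Relations:

  • {0,7}:  v_{0} + v_{7} = v_{4}  ⟹  sig = (2;(1))
  • {2,3}:  v_{2} + v_{3} = v_{1}  ⟹  sig = (2;(1))
  • {2,4}:  v_{2} + v_{4} = v_{5}  ⟹  sig = (2;(1))
  • {7,8}:  v_{7} + v_{8} = v_{1}  ⟹  sig = (2;(1))
  • {3,5}:  v_{3} + v_{5} = v_{1} + v_{4}  ⟹  sig = (2;(1,1))
  • {4,8}:  v_{4} + v_{8} = v_{0} + v_{1}  ⟹  sig = (2;(1,1))
  • {5,8}:  v_{5} + v_{8} = v_{0} + v_{1} + v_{2}  ⟹  sig = (2;(1,1,1))
  • {2,8}:  v_{2} + v_{8} = 2·v_{1} + v_{6}  ⟹  sig = (2;(1,2))
  • {5,9}:  v_{5} + v_{9} = v_{6} + 2·v_{7}  ⟹  sig = (2;(1,2))
  • {0,1,9}:  v_{0} + v_{1} + v_{9} = 0  ⟹  sig = (3;())
  • {3,6,7}:  v_{3} + v_{6} + v_{7} = 0  ⟹  sig = (3;())
  • {1,3,6}:  v_{1} + v_{3} + v_{6} = v_{8}  ⟹  sig = (3;(1))
  • {1,4,9}:  v_{1} + v_{4} + v_{9} = v_{7}  ⟹  sig = (3;(1))
  • {1,6,7}:  v_{1} + v_{6} + v_{7} = v_{2}  ⟹  sig = (3;(1))
  • {3,4,6}:  v_{3} + v_{4} + v_{6} = v_{0}  ⟹  sig = (3;(1))
  • {0,2,9}:  v_{0} + v_{2} + v_{9} = v_{6} + v_{7}  ⟹  sig = (3;(1,1))
  • {0,8,9}:  v_{0} + v_{8} + v_{9} = v_{3} + v_{6}  ⟹  sig = (3;(1,1))
  • {1,4,6}:  v_{1} + v_{4} + v_{6} = v_{0} + v_{2}  ⟹  sig = (3;(1,1))
  • {1,5,6}:  v_{1} + v_{5} + v_{6} = v_{0} + 2·v_{2}  ⟹  sig = (3;(1,2))

Hence PRS(X_Σ) =
    (2;(1))
    (2;(1))
    (2;(1))
    (2;(1))
    (2;(1,1))
    (2;(1,1))
    (2;(1,1,1))
    (2;(1,2))
    (2;(1,2))
    (3;())
    (3;())
    (3;(1))
    (3;(1))
    (3;(1))
    (3;(1))
    (3;(1,1))
    (3;(1,1))
    (3;(1,1))
    (3;(1,2))


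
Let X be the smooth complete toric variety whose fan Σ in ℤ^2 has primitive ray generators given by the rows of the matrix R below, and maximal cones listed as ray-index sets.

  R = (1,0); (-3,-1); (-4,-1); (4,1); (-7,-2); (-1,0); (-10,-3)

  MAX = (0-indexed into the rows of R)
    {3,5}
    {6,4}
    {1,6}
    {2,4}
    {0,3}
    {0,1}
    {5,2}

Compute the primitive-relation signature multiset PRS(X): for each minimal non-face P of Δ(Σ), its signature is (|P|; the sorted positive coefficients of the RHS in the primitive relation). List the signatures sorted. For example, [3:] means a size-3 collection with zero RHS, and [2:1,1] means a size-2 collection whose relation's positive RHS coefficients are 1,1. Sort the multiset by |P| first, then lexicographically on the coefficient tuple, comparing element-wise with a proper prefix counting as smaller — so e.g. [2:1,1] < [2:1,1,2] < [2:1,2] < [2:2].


Σ has 14 primitive collections:

  {0,5}:  v_{0} + v_{5} = 0  ⟹  sig = [2:]
  {2,3}:  v_{2} + v_{3} = 0  ⟹  sig = [2:]
  {0,2}:  v_{0} + v_{2} = v_{1}  ⟹  sig = [2:1]
  {1,2}:  v_{1} + v_{2} = v_{4}  ⟹  sig = [2:1]
  {1,3}:  v_{1} + v_{3} = v_{0}  ⟹  sig = [2:1]
  {1,4}:  v_{1} + v_{4} = v_{6}  ⟹  sig = [2:1]
  {1,5}:  v_{1} + v_{5} = v_{2}  ⟹  sig = [2:1]
  {3,4}:  v_{3} + v_{4} = v_{1}  ⟹  sig = [2:1]
  {5,6}:  v_{5} + v_{6} = v_{2} + v_{4}  ⟹  sig = [2:1,1]
  {0,4}:  v_{0} + v_{4} = 2·v_{1}  ⟹  sig = [2:2]
  {2,6}:  v_{2} + v_{6} = 2·v_{4}  ⟹  sig = [2:2]
  {3,6}:  v_{3} + v_{6} = 2·v_{1}  ⟹  sig = [2:2]
  {4,5}:  v_{4} + v_{5} = 2·v_{2}  ⟹  sig = [2:2]
  {0,6}:  v_{0} + v_{6} = 3·v_{1}  ⟹  sig = [2:3]

Signatures (|P|; sorted positive RHS coefficients), sorted:
    |P|=2: 14 collections, coeffs (), (), (1), (1), (1), (1), (1), (1), (1,1), (2), (2), (2), (2), (3)


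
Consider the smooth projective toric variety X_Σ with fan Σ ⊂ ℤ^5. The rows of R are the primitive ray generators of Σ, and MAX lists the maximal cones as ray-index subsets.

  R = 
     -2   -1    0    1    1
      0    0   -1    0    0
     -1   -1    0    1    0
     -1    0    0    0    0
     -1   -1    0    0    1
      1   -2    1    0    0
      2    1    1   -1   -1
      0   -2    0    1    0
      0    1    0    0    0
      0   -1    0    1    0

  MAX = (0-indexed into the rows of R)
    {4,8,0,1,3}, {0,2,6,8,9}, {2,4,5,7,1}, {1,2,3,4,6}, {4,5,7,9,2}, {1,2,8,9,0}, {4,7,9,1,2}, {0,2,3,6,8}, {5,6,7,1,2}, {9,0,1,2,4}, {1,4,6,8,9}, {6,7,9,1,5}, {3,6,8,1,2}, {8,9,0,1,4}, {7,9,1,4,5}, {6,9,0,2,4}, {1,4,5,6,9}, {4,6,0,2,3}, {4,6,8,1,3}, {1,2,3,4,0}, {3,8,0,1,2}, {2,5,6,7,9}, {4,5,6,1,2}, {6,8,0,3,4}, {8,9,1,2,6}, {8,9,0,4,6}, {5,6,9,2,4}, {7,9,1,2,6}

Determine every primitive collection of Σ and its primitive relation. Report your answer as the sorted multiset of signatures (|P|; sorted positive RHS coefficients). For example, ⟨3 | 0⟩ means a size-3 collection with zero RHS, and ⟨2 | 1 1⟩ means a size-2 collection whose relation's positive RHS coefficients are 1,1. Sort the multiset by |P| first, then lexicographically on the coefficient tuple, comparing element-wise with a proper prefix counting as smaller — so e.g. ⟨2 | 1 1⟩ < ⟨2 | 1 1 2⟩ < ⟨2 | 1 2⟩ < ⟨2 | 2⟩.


12 minimal non-faces of Δ(Σ) (on 10 rays):

  P={3,9}:  v_{3} + v_{9} = v_{2}  so sig = ⟨2 | 1⟩
  P={7,8}:  v_{7} + v_{8} = v_{9}  so sig = ⟨2 | 1⟩
  P={0,7}:  v_{0} + v_{7} = v_{2} + v_{4} + v_{9}  so sig = ⟨2 | 1 1 1⟩
  P={5,8}:  v_{5} + v_{8} = v_{4} + v_{6} + v_{9}  so sig = ⟨2 | 1 1 1⟩
  P={0,5}:  v_{0} + v_{5} = v_{2} + 2·v_{4} + v_{6} + v_{9}  so sig = ⟨2 | 1 1 1 2⟩
  P={3,7}:  v_{3} + v_{7} = v_{1} + 2·v_{2} + v_{4} + v_{6}  so sig = ⟨2 | 1 1 1 2⟩
  P={3,5}:  v_{3} + v_{5} = v_{1} + 2·v_{2} + 2·v_{4} + 2·v_{6}  so sig = ⟨2 | 1 2 2 2⟩
  P={0,1,6}:  v_{0} + v_{1} + v_{6} = 0  so sig = ⟨3 | 0⟩
  P={2,4,8}:  v_{2} + v_{4} + v_{8} = v_{0}  so sig = ⟨3 | 1⟩
  P={4,6,7}:  v_{4} + v_{6} + v_{7} = v_{5}  so sig = ⟨3 | 1⟩
  P={1,2,5,9}:  v_{1} + v_{2} + v_{5} + v_{9} = 2·v_{7}  so sig = ⟨4 | 2⟩
  P={1,2,4,6,9}:  v_{1} + v_{2} + v_{4} + v_{6} + v_{9} = v_{7}  so sig = ⟨5 | 1⟩

Sorted signature multiset PRS(X):
    |P|=2: 7 collections, coeffs (1), (1), (1,1,1), (1,1,1), (1,1,1,2), (1,1,1,2), (1,2,2,2)
    |P|=3: 3 collections, coeffs (), (1), (1)
    |P|=4: 1 collection, coeffs (2)
    |P|=5: 1 collection, coeffs (1)


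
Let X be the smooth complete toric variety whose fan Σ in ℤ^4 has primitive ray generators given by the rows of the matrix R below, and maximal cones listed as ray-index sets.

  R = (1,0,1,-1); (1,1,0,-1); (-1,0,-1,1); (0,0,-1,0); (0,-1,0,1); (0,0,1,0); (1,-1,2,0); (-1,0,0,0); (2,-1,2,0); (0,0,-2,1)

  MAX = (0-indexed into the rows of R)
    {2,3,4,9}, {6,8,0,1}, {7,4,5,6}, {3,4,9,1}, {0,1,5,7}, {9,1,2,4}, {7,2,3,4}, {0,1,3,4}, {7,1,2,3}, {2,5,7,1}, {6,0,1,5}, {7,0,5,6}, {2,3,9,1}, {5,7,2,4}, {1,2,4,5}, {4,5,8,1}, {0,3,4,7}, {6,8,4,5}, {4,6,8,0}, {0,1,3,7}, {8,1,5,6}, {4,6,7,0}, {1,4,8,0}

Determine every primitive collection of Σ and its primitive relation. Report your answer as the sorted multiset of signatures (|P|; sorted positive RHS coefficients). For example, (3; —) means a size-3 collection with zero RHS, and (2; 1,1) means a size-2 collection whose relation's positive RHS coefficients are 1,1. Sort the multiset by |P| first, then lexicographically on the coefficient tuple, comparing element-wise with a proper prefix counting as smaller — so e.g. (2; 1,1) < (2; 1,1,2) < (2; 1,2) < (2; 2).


The 18 primitive collections of Σ (r=10, n=4):

  P={0,2}:  v_{0} + v_{2} = 0  →  sig = (2; —)
  P={3,5}:  v_{3} + v_{5} = 0  →  sig = (2; —)
  P={7,8}:  v_{7} + v_{8} = v_{6}  →  sig = (2; 1)
  P={2,6}:  v_{2} + v_{6} = v_{4} + v_{5}  →  sig = (2; 1,1)
  P={3,6}:  v_{3} + v_{6} = v_{0} + v_{4}  →  sig = (2; 1,1)
  P={7,9}:  v_{7} + v_{9} = v_{2} + v_{3}  →  sig = (2; 1,1)
  P={0,9}:  v_{0} + v_{9} = v_{1} + v_{3} + v_{4}  →  sig = (2; 1,1,1)
  P={5,9}:  v_{5} + v_{9} = v_{1} + v_{2} + v_{4}  →  sig = (2; 1,1,1)
  P={2,8}:  v_{2} + v_{8} = v_{1} + 2·v_{4} + v_{5}  →  sig = (2; 1,1,2)
  P={3,8}:  v_{3} + v_{8} = v_{0} + v_{1} + 2·v_{4}  →  sig = (2; 1,1,2)
  P={6,9}:  v_{6} + v_{9} = v_{1} + 2·v_{4}  →  sig = (2; 1,2)
  P={8,9}:  v_{8} + v_{9} = 2·v_{1} + 3·v_{4}  →  sig = (2; 2,3)
  P={1,4,7}:  v_{1} + v_{4} + v_{7} = 0  →  sig = (3; —)
  P={0,4,5}:  v_{0} + v_{4} + v_{5} = v_{6}  →  sig = (3; 1)
  P={1,4,6}:  v_{1} + v_{4} + v_{6} = v_{8}  →  sig = (3; 1)
  P={1,6,7}:  v_{1} + v_{6} + v_{7} = v_{0} + v_{5}  →  sig = (3; 1,1)
  P={0,5,8}:  v_{0} + v_{5} + v_{8} = v_{1} + 2·v_{6}  →  sig = (3; 1,2)
  P={1,2,3,4}:  v_{1} + v_{2} + v_{3} + v_{4} = v_{9}  →  sig = (4; 1)

Signatures (|P|; sorted positive RHS coefficients), sorted:
{ (2; —) ×2,  (2; 1),  (2; 1,1) ×3,  (2; 1,1,1) ×2,  (2; 1,1,2) ×2,  (2; 1,2),  (2; 2,3),  (3; —),  (3; 1) ×2,  (3; 1,1),  (3; 1,2),  (4; 1) }


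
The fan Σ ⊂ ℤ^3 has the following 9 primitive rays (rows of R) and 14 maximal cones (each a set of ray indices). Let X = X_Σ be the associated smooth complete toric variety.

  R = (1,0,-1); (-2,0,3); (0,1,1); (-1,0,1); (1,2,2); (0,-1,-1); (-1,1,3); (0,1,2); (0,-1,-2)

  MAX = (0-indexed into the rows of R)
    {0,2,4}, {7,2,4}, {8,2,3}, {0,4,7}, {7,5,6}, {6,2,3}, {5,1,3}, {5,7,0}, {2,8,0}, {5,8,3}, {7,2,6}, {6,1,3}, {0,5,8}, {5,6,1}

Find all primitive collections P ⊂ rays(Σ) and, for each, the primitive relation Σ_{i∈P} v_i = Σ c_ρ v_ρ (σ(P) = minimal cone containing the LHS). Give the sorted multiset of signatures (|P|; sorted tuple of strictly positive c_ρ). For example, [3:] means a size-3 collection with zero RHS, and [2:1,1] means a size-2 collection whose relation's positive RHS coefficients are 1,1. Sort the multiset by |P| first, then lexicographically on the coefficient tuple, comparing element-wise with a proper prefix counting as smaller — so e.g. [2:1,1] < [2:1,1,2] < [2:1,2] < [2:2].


|primitive collections| = 17. Relations:

  • {0,3}:  v_{0} + v_{3} = 0  so sig = [2:]
  • {2,5}:  v_{2} + v_{5} = 0  so sig = [2:]
  • {7,8}:  v_{7} + v_{8} = 0  so sig = [2:]
  • {0,6}:  v_{0} + v_{6} = v_{7}  so sig = [2:1]
  • {3,7}:  v_{3} + v_{7} = v_{6}  so sig = [2:1]
  • {6,8}:  v_{6} + v_{8} = v_{3}  so sig = [2:1]
  • {0,1}:  v_{0} + v_{1} = v_{5} + v_{6}  so sig = [2:1,1]
  • {1,2}:  v_{1} + v_{2} = v_{3} + v_{6}  so sig = [2:1,1]
  • {1,4}:  v_{1} + v_{4} = v_{6} + v_{7}  so sig = [2:1,1]
  • {3,4}:  v_{3} + v_{4} = v_{2} + v_{7}  so sig = [2:1,1]
  • {4,5}:  v_{4} + v_{5} = v_{0} + v_{7}  so sig = [2:1,1]
  • {4,8}:  v_{4} + v_{8} = v_{0} + v_{2}  so sig = [2:1,1]
  • {1,7}:  v_{1} + v_{7} = v_{5} + 2·v_{6}  so sig = [2:1,2]
  • {1,8}:  v_{1} + v_{8} = 2·v_{3} + v_{5}  so sig = [2:1,2]
  • {4,6}:  v_{4} + v_{6} = v_{2} + 2·v_{7}  so sig = [2:1,2]
  • {0,2,7}:  v_{0} + v_{2} + v_{7} = v_{4}  so sig = [3:1]
  • {3,5,6}:  v_{3} + v_{5} + v_{6} = v_{1}  so sig = [3:1]

so the primitive-relation signature multiset is
    |P|=2: 15 collections, coeffs (), (), (), (1), (1), (1), (1,1), (1,1), (1,1), (1,1), (1,1), (1,1), (1,2), (1,2), (1,2)
    |P|=3: 2 collections, coeffs (1), (1)


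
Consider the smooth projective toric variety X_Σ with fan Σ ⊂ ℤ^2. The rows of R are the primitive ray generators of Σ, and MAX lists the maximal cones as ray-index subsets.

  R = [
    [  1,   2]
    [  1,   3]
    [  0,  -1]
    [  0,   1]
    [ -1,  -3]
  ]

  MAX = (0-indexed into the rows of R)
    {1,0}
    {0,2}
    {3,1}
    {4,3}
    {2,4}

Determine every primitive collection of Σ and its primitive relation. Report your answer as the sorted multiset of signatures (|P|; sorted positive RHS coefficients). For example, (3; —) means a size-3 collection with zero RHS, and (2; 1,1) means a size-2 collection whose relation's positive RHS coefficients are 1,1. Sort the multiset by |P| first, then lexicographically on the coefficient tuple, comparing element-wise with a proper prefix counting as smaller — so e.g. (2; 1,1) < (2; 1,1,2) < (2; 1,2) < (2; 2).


5 collections generate NE(X_Σ); each relation:

  P={1,4}:  v_{1} + v_{4} = 0 — sig = (2; —)
  P={2,3}:  v_{2} + v_{3} = 0 — sig = (2; —)
  P={0,3}:  v_{0} + v_{3} = v_{1} — sig = (2; 1)
  P={0,4}:  v_{0} + v_{4} = v_{2} — sig = (2; 1)
  P={1,2}:  v_{1} + v_{2} = v_{0} — sig = (2; 1)

so the primitive-relation signature multiset is
    (2; —)
    (2; —)
    (2; 1)
    (2; 1)
    (2; 1)


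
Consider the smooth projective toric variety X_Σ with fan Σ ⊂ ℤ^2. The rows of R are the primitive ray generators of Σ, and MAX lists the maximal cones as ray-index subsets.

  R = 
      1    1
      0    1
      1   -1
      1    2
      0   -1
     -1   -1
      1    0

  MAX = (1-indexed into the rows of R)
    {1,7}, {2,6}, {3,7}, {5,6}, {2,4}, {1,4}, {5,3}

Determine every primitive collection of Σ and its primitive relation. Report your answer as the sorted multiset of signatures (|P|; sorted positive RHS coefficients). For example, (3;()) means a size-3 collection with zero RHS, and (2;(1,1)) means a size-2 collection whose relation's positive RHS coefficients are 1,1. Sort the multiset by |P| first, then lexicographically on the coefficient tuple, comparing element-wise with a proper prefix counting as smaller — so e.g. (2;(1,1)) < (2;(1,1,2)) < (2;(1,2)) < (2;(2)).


|primitive collections| = 14. Relations:

  P = {1,6}:  v_{1} + v_{6} = 0 — sig = (2;())
  P = {2,5}:  v_{2} + v_{5} = 0 — sig = (2;())
  P = {1,2}:  v_{1} + v_{2} = v_{4} — sig = (2;(1))
  P = {1,5}:  v_{1} + v_{5} = v_{7} — sig = (2;(1))
  P = {2,3}:  v_{2} + v_{3} = v_{7} — sig = (2;(1))
  P = {2,7}:  v_{2} + v_{7} = v_{1} — sig = (2;(1))
  P = {4,5}:  v_{4} + v_{5} = v_{1} — sig = (2;(1))
  P = {4,6}:  v_{4} + v_{6} = v_{2} — sig = (2;(1))
  P = {5,7}:  v_{5} + v_{7} = v_{3} — sig = (2;(1))
  P = {6,7}:  v_{6} + v_{7} = v_{5} — sig = (2;(1))
  P = {3,4}:  v_{3} + v_{4} = v_{1} + v_{7} — sig = (2;(1,1))
  P = {1,3}:  v_{1} + v_{3} = 2·v_{7} — sig = (2;(2))
  P = {3,6}:  v_{3} + v_{6} = 2·v_{5} — sig = (2;(2))
  P = {4,7}:  v_{4} + v_{7} = 2·v_{1} — sig = (2;(2))

so the primitive-relation signature multiset is
    |P|=2: 14 collections, coeffs (), (), (1), (1), (1), (1), (1), (1), (1), (1), (1,1), (2), (2), (2)


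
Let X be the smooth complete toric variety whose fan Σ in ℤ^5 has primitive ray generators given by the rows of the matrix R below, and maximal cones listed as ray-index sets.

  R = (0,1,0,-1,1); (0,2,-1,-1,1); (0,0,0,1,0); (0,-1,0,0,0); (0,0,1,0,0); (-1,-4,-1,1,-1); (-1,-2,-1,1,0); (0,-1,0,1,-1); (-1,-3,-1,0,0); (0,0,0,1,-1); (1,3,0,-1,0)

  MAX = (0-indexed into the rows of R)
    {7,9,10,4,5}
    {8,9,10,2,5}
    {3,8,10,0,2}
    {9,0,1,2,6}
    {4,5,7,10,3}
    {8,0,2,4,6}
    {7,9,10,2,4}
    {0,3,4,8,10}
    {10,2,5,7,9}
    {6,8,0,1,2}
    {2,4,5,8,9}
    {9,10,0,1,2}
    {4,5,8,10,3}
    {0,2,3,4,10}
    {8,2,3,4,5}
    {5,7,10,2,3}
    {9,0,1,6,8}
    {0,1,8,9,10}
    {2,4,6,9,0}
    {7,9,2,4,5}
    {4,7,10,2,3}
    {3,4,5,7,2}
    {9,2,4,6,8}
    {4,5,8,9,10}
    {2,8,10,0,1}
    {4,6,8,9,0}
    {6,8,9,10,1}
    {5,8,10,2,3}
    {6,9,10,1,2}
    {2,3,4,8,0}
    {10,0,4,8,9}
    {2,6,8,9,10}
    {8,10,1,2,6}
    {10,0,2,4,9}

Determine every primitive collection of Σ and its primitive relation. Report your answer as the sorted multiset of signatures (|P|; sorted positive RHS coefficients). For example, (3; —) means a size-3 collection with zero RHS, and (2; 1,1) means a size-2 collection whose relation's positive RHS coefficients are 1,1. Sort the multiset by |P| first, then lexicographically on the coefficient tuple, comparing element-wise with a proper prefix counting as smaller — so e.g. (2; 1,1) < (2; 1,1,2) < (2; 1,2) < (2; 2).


Primitive collections (17):

  {0,7}:  v_{0} + v_{7} = 0  so sig = (2; —)
  {0,5}:  v_{0} + v_{5} = v_{8}  so sig = (2; 1)
  {3,9}:  v_{3} + v_{9} = v_{7}  so sig = (2; 1)
  {7,8}:  v_{7} + v_{8} = v_{5}  so sig = (2; 1)
  {1,7}:  v_{1} + v_{7} = v_{6} + v_{10}  so sig = (2; 1,1)
  {3,6}:  v_{3} + v_{6} = v_{2} + v_{8}  so sig = (2; 1,1)
  {1,5}:  v_{1} + v_{5} = v_{6} + v_{8} + v_{10}  so sig = (2; 1,1,1)
  {6,7}:  v_{6} + v_{7} = v_{2} + v_{8} + v_{9}  so sig = (2; 1,1,1)
  {1,3}:  v_{1} + v_{3} = v_{0} + v_{2} + v_{8} + v_{10}  so sig = (2; 1,1,1,1)
  {5,6}:  v_{5} + v_{6} = v_{2} + 2·v_{8} + v_{9}  so sig = (2; 1,1,2)
  {1,4}:  v_{1} + v_{4} = 2·v_{0} + v_{9}  so sig = (2; 1,2)
  {0,6,10}:  v_{0} + v_{6} + v_{10} = v_{1}  so sig = (3; 1)
  {4,6,10}:  v_{4} + v_{6} + v_{10} = v_{0} + v_{9}  so sig = (3; 1,1)
  {2,4,8,10}:  v_{2} + v_{4} + v_{8} + v_{10} = 0  so sig = (4; —)
  {0,2,8,9}:  v_{0} + v_{2} + v_{8} + v_{9} = v_{6}  so sig = (4; 1)
  {2,4,5,10}:  v_{2} + v_{4} + v_{5} + v_{10} = v_{7}  so sig = (4; 1)
  {1,2,8,9}:  v_{1} + v_{2} + v_{8} + v_{9} = 2·v_{6} + v_{10}  so sig = (4; 1,2)

Signatures (|P|; sorted positive RHS coefficients), sorted:
    (2; —)
    (2; 1)
    (2; 1)
    (2; 1)
    (2; 1,1)
    (2; 1,1)
    (2; 1,1,1)
    (2; 1,1,1)
    (2; 1,1,1,1)
    (2; 1,1,2)
    (2; 1,2)
    (3; 1)
    (3; 1,1)
    (4; —)
    (4; 1)
    (4; 1)
    (4; 1,2)


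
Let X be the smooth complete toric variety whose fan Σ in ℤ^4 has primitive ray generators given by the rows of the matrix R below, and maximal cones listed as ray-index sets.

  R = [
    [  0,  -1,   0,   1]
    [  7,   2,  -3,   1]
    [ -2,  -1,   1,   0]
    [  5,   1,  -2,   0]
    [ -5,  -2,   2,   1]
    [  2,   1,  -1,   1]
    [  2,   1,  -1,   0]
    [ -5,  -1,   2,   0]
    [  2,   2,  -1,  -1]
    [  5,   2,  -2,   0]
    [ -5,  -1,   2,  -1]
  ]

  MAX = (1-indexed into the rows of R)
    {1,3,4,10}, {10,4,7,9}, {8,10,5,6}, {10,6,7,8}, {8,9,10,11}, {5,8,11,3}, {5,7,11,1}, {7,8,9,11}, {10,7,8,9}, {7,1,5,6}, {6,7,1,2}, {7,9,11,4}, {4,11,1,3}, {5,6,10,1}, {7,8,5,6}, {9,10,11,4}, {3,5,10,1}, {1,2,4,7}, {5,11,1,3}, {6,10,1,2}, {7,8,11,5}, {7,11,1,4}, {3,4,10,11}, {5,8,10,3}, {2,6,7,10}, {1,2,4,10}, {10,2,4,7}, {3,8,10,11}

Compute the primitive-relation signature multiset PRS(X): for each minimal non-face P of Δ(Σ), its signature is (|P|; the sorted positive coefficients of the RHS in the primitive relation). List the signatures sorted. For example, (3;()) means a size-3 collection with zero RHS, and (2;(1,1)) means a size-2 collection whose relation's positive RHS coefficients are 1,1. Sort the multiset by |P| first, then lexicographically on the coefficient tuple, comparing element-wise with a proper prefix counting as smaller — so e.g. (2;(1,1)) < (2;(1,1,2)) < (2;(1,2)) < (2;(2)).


21 collections generate NE(X_Σ); each relation:

  P={3,7}:  v_{3} + v_{7} = 0 — sig = (2;())
  P={4,8}:  v_{4} + v_{8} = 0 — sig = (2;())
  P={1,8}:  v_{1} + v_{8} = v_{5} — sig = (2;(1))
  P={1,9}:  v_{1} + v_{9} = v_{7} — sig = (2;(1))
  P={2,8}:  v_{2} + v_{8} = v_{6} — sig = (2;(1))
  P={2,11}:  v_{2} + v_{11} = v_{7} — sig = (2;(1))
  P={4,5}:  v_{4} + v_{5} = v_{1} — sig = (2;(1))
  P={4,6}:  v_{4} + v_{6} = v_{2} — sig = (2;(1))
  P={2,3}:  v_{2} + v_{3} = v_{1} + v_{10} — sig = (2;(1,1))
  P={2,5}:  v_{2} + v_{5} = v_{1} + v_{6} — sig = (2;(1,1))
  P={3,6}:  v_{3} + v_{6} = v_{5} + v_{10} — sig = (2;(1,1))
  P={3,9}:  v_{3} + v_{9} = v_{10} + v_{11} — sig = (2;(1,1))
  P={5,9}:  v_{5} + v_{9} = v_{7} + v_{8} — sig = (2;(1,1))
  P={6,11}:  v_{6} + v_{11} = v_{7} + v_{8} — sig = (2;(1,1))
  P={6,9}:  v_{6} + v_{9} = 2·v_{7} + v_{8} + v_{10} — sig = (2;(1,1,2))
  P={2,9}:  v_{2} + v_{9} = 2·v_{7} + v_{10} — sig = (2;(1,2))
  P={1,10,11}:  v_{1} + v_{10} + v_{11} = 0 — sig = (3;())
  P={1,7,10}:  v_{1} + v_{7} + v_{10} = v_{2} — sig = (3;(1))
  P={5,7,10}:  v_{5} + v_{7} + v_{10} = v_{6} — sig = (3;(1))
  P={5,10,11}:  v_{5} + v_{10} + v_{11} = v_{8} — sig = (3;(1))
  P={7,10,11}:  v_{7} + v_{10} + v_{11} = v_{9} — sig = (3;(1))

Signatures (|P|; sorted positive RHS coefficients), sorted:
    |P|=2: 16 collections, coeffs (), (), (1), (1), (1), (1), (1), (1), (1,1), (1,1), (1,1), (1,1), (1,1), (1,1), (1,1,2), (1,2)
    |P|=3: 5 collections, coeffs (), (1), (1), (1), (1)


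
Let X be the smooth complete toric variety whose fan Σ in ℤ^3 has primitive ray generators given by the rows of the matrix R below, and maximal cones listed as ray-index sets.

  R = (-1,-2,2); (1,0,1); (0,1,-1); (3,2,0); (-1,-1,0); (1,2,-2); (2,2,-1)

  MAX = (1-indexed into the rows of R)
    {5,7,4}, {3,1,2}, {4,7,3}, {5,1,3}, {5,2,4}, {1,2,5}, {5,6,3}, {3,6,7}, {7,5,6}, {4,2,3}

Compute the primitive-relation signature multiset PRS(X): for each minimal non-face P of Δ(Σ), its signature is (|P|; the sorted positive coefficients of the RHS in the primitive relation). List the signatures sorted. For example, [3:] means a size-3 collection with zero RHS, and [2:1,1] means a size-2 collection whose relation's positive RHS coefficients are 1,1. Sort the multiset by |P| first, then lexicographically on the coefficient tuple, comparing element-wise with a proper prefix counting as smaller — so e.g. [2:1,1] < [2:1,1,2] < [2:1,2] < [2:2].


Minimal non-faces — 9 found among 7 rays, 10 max cones:

  {1,6}:  v_{1} + v_{6} = 0  ⟹  sig = [2:]
  {1,7}:  v_{1} + v_{7} = v_{2}  ⟹  sig = [2:1]
  {2,6}:  v_{2} + v_{6} = v_{7}  ⟹  sig = [2:1]
  {2,7}:  v_{2} + v_{7} = v_{4}  ⟹  sig = [2:1]
  {1,4}:  v_{1} + v_{4} = 2·v_{2}  ⟹  sig = [2:2]
  {4,6}:  v_{4} + v_{6} = 2·v_{7}  ⟹  sig = [2:2]
  {2,3,5}:  v_{2} + v_{3} + v_{5} = 0  ⟹  sig = [3:]
  {3,4,5}:  v_{3} + v_{4} + v_{5} = v_{7}  ⟹  sig = [3:1]
  {3,5,7}:  v_{3} + v_{5} + v_{7} = v_{6}  ⟹  sig = [3:1]

so the primitive-relation signature multiset is
{ [2:],  [2:1] ×3,  [2:2] ×2,  [3:],  [3:1] ×2 }


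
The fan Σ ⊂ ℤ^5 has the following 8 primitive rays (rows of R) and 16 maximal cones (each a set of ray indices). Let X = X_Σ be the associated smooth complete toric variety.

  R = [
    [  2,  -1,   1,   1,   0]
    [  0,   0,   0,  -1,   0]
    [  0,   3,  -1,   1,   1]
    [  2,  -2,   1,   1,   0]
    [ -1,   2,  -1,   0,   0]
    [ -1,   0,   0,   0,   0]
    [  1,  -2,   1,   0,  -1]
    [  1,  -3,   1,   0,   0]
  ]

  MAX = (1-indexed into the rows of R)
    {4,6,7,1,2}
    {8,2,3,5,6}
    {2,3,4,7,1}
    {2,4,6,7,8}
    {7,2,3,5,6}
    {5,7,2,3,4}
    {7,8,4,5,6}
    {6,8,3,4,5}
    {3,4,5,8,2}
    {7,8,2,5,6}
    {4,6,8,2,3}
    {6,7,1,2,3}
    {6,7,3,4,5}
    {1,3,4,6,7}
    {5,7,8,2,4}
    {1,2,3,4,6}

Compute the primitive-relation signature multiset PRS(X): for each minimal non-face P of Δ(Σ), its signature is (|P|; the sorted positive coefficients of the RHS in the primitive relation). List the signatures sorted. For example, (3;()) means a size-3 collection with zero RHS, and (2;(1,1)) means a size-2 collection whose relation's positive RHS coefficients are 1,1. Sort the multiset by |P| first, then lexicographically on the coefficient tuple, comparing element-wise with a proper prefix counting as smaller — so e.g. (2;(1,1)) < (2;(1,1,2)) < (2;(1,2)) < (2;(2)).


The 5 primitive collections of Σ (r=8, n=5):

  P = {1,5}:  v_{1} + v_{5} = v_{3} + v_{7}  ⇒ sig = (2;(1,1))
  P = {1,8}:  v_{1} + v_{8} = v_{2} + 2·v_{4} + v_{6}  ⇒ sig = (2;(1,1,2))
  P = {3,7,8}:  v_{3} + v_{7} + v_{8} = v_{4}  ⇒ sig = (3;(1))
  P = {2,4,5,6}:  v_{2} + v_{4} + v_{5} + v_{6} = 0  ⇒ sig = (4;())
  P = {2,3,4,6,7}:  v_{2} + v_{3} + v_{4} + v_{6} + v_{7} = v_{1}  ⇒ sig = (5;(1))

Sorted signature multiset PRS(X):
{ (2;(1,1)),  (2;(1,1,2)),  (3;(1)),  (4;()),  (5;(1)) }


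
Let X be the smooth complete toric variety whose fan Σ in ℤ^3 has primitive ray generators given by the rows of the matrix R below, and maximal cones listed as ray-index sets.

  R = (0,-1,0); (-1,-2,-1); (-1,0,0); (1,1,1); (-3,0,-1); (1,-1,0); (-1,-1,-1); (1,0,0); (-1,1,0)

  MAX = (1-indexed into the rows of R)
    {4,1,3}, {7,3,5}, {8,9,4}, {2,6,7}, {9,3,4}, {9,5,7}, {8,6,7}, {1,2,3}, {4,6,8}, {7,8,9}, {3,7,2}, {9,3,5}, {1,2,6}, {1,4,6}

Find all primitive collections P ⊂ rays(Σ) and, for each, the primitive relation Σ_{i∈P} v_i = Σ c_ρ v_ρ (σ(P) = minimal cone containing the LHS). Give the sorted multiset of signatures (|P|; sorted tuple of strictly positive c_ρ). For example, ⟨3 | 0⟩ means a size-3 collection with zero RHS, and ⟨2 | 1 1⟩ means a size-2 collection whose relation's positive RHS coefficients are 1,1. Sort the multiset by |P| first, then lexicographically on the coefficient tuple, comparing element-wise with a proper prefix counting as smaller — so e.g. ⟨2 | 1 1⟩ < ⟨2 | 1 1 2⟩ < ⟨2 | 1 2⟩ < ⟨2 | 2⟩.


Primitive collections (16):

  {3,8}:  v_{3} + v_{8} = 0  ⇒ sig = ⟨2 | 0⟩
  {4,7}:  v_{4} + v_{7} = 0  ⇒ sig = ⟨2 | 0⟩
  {6,9}:  v_{6} + v_{9} = 0  ⇒ sig = ⟨2 | 0⟩
  {1,7}:  v_{1} + v_{7} = v_{2}  ⇒ sig = ⟨2 | 1⟩
  {1,8}:  v_{1} + v_{8} = v_{6}  ⇒ sig = ⟨2 | 1⟩
  {1,9}:  v_{1} + v_{9} = v_{3}  ⇒ sig = ⟨2 | 1⟩
  {2,4}:  v_{2} + v_{4} = v_{1}  ⇒ sig = ⟨2 | 1⟩
  {3,6}:  v_{3} + v_{6} = v_{1}  ⇒ sig = ⟨2 | 1⟩
  {2,8}:  v_{2} + v_{8} = v_{6} + v_{7}  ⇒ sig = ⟨2 | 1 1⟩
  {2,9}:  v_{2} + v_{9} = v_{3} + v_{7}  ⇒ sig = ⟨2 | 1 1⟩
  {4,5}:  v_{4} + v_{5} = v_{3} + v_{9}  ⇒ sig = ⟨2 | 1 1⟩
  {5,6}:  v_{5} + v_{6} = v_{3} + v_{7}  ⇒ sig = ⟨2 | 1 1⟩
  {5,8}:  v_{5} + v_{8} = v_{7} + v_{9}  ⇒ sig = ⟨2 | 1 1⟩
  {1,5}:  v_{1} + v_{5} = 2·v_{3} + v_{7}  ⇒ sig = ⟨2 | 1 2⟩
  {2,5}:  v_{2} + v_{5} = 2·v_{3} + 2·v_{7}  ⇒ sig = ⟨2 | 2 2⟩
  {3,7,9}:  v_{3} + v_{7} + v_{9} = v_{5}  ⇒ sig = ⟨3 | 1⟩

Signatures (|P|; sorted positive RHS coefficients), sorted:
    ⟨2 | 0⟩
    ⟨2 | 0⟩
    ⟨2 | 0⟩
    ⟨2 | 1⟩
    ⟨2 | 1⟩
    ⟨2 | 1⟩
    ⟨2 | 1⟩
    ⟨2 | 1⟩
    ⟨2 | 1 1⟩
    ⟨2 | 1 1⟩
    ⟨2 | 1 1⟩
    ⟨2 | 1 1⟩
    ⟨2 | 1 1⟩
    ⟨2 | 1 2⟩
    ⟨2 | 2 2⟩
    ⟨3 | 1⟩


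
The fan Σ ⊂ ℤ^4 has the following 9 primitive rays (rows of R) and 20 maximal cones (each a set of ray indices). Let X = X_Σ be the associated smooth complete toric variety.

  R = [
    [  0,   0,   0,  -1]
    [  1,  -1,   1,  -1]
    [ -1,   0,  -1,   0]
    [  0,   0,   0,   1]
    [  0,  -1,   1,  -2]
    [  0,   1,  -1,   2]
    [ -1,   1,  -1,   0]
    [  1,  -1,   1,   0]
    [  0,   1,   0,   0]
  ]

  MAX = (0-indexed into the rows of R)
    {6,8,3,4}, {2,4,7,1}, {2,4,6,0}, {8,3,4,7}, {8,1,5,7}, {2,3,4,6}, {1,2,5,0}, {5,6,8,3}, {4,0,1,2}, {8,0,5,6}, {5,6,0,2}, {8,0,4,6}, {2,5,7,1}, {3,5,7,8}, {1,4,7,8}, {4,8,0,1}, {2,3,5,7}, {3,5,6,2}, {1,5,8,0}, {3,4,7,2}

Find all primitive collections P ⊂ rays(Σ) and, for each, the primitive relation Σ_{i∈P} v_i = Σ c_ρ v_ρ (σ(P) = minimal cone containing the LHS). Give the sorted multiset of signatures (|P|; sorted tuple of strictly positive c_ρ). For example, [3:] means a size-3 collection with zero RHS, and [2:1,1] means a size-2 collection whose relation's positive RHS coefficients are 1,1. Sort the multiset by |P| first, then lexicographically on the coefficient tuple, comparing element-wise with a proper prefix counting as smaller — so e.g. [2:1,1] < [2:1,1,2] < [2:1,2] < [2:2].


Δ(Σ) — 9 vertices, 7 min non-faces:

  • {0,3}:  v_{0} + v_{3} = 0  ⟹  sig = [2:]
  • {4,5}:  v_{4} + v_{5} = 0  ⟹  sig = [2:]
  • {6,7}:  v_{6} + v_{7} = 0  ⟹  sig = [2:]
  • {0,7}:  v_{0} + v_{7} = v_{1}  ⟹  sig = [2:1]
  • {1,3}:  v_{1} + v_{3} = v_{7}  ⟹  sig = [2:1]
  • {1,6}:  v_{1} + v_{6} = v_{0}  ⟹  sig = [2:1]
  • {2,8}:  v_{2} + v_{8} = v_{6}  ⟹  sig = [2:1]

Signatures (|P|; sorted positive RHS coefficients), sorted:
[[2:], [2:], [2:], [2:1], [2:1], [2:1], [2:1]]


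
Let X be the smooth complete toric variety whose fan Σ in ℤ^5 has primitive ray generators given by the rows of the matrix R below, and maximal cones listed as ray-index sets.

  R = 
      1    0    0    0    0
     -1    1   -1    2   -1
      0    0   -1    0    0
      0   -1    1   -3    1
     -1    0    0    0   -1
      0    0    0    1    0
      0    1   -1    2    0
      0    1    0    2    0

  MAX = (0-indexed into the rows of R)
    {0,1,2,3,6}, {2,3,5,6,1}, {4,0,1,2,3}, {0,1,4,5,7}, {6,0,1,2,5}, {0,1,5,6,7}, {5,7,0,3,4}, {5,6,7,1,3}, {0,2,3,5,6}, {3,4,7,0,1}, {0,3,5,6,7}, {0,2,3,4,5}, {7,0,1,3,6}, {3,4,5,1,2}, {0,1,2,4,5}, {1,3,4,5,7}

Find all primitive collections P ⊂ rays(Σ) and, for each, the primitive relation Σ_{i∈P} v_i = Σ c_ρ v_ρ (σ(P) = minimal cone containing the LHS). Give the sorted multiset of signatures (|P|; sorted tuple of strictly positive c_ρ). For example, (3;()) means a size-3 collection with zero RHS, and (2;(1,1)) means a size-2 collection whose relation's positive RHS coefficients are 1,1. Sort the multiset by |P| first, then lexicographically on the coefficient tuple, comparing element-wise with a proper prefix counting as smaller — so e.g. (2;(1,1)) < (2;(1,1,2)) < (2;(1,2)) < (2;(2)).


Minimal non-faces — 3 found among 8 rays, 16 max cones:

  P={2,7}:  v_{2} + v_{7} = v_{6} ; sig = (2;(1))
  P={4,6}:  v_{4} + v_{6} = v_{1} ; sig = (2;(1))
  P={0,1,3,5}:  v_{0} + v_{1} + v_{3} + v_{5} = 0 ; sig = (4;())

Sorted signature multiset PRS(X):
[(2;(1)), (2;(1)), (4;())]


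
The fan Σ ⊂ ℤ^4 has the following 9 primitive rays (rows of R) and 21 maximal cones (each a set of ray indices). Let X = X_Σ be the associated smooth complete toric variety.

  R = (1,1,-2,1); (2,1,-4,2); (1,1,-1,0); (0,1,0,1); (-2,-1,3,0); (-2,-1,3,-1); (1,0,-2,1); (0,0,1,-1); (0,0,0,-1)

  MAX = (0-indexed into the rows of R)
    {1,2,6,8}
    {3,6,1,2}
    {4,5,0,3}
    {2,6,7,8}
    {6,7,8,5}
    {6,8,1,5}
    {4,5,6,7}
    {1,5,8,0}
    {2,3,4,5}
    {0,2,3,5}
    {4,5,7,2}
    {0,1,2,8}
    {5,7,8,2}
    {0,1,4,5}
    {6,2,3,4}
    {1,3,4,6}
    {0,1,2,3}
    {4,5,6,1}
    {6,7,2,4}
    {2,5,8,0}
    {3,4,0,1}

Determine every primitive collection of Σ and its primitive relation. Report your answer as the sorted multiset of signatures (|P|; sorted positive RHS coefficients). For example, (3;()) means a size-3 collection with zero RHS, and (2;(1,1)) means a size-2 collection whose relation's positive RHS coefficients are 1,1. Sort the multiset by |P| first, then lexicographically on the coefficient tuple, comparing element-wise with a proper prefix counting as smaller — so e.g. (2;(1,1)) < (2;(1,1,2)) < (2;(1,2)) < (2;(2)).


12 minimal non-faces of Δ(Σ) (on 9 rays):

  P = {0,6}:  v_{0} + v_{6} = v_{1}  so sig = (2;(1))
  P = {0,7}:  v_{0} + v_{7} = v_{2}  so sig = (2;(1))
  P = {4,8}:  v_{4} + v_{8} = v_{5}  so sig = (2;(1))
  P = {1,7}:  v_{1} + v_{7} = v_{2} + v_{6}  so sig = (2;(1,1))
  P = {3,8}:  v_{3} + v_{8} = v_{0} + v_{2} + v_{5}  so sig = (2;(1,1,1))
  P = {3,7}:  v_{3} + v_{7} = 2·v_{2} + v_{4}  so sig = (2;(1,2))
  P = {2,5,6}:  v_{2} + v_{5} + v_{6} = 0  so sig = (3;())
  P = {0,2,4}:  v_{0} + v_{2} + v_{4} = v_{3}  so sig = (3;(1))
  P = {1,2,5}:  v_{1} + v_{2} + v_{5} = v_{0}  so sig = (3;(1))
  P = {1,2,4}:  v_{1} + v_{2} + v_{4} = v_{3} + v_{6}  so sig = (3;(1,1))
  P = {3,5,6}:  v_{3} + v_{5} + v_{6} = v_{0} + v_{4}  so sig = (3;(1,1))
  P = {1,3,5}:  v_{1} + v_{3} + v_{5} = 2·v_{0} + v_{4}  so sig = (3;(1,2))

so the primitive-relation signature multiset is
    |P|=2: 6 collections, coeffs (1), (1), (1), (1,1), (1,1,1), (1,2)
    |P|=3: 6 collections, coeffs (), (1), (1), (1,1), (1,1), (1,2)


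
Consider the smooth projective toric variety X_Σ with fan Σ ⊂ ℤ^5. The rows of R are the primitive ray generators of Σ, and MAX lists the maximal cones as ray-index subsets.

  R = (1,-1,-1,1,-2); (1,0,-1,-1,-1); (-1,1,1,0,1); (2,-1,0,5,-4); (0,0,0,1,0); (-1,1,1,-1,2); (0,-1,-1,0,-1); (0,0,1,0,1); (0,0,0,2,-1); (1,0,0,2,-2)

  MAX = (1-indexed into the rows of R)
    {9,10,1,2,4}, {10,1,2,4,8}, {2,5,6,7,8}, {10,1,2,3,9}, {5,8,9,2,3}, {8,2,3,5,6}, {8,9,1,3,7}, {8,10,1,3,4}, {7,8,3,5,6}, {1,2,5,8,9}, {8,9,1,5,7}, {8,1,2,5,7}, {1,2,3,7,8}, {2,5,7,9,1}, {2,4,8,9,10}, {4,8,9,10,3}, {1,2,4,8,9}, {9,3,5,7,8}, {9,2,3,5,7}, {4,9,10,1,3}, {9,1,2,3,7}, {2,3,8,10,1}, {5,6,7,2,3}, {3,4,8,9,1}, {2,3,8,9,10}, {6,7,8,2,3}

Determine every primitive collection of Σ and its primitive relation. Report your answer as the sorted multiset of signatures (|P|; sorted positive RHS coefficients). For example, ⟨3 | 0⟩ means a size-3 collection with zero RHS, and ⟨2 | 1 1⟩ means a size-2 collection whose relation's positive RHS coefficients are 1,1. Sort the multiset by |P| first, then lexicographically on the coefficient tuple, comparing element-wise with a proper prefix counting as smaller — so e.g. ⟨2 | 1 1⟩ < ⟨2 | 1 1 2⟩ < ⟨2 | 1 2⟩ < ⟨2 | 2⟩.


The 14 primitive collections of Σ (r=10, n=5):

  {1,6}:  v_{1} + v_{6} = 0  ⟹  sig = ⟨2 | 0⟩
  {6,9}:  v_{6} + v_{9} = v_{3} + v_{5}  ⟹  sig = ⟨2 | 1 1⟩
  {4,6}:  v_{4} + v_{6} = v_{8} + v_{9} + v_{10}  ⟹  sig = ⟨2 | 1 1 1⟩
  {6,10}:  v_{6} + v_{10} = v_{2} + v_{3} + v_{8} + v_{9}  ⟹  sig = ⟨2 | 1 1 1 1⟩
  {4,7}:  v_{4} + v_{7} = 3·v_{1} + v_{3} + v_{8} + v_{9}  ⟹  sig = ⟨2 | 1 1 1 3⟩
  {5,10}:  v_{5} + v_{10} = v_{2} + v_{8} + 2·v_{9}  ⟹  sig = ⟨2 | 1 1 2⟩
  {4,5}:  v_{4} + v_{5} = v_{1} + v_{2} + 2·v_{8} + 3·v_{9}  ⟹  sig = ⟨2 | 1 1 2 3⟩
  {7,10}:  v_{7} + v_{10} = 2·v_{1} + v_{3}  ⟹  sig = ⟨2 | 1 2⟩
  {1,3,5}:  v_{1} + v_{3} + v_{5} = v_{9}  ⟹  sig = ⟨3 | 1⟩
  {2,3,4}:  v_{2} + v_{3} + v_{4} = 2·v_{10}  ⟹  sig = ⟨3 | 2⟩
  {1,8,9,10}:  v_{1} + v_{8} + v_{9} + v_{10} = v_{4}  ⟹  sig = ⟨4 | 1⟩
  {2,7,8,9}:  v_{2} + v_{7} + v_{8} + v_{9} = v_{1}  ⟹  sig = ⟨4 | 1⟩
  {2,3,5,7,8}:  v_{2} + v_{3} + v_{5} + v_{7} + v_{8} = 0  ⟹  sig = ⟨5 | 0⟩
  {1,2,3,8,9}:  v_{1} + v_{2} + v_{3} + v_{8} + v_{9} = v_{10}  ⟹  sig = ⟨5 | 1⟩

Hence PRS(X_Σ) =
    |P|=2: 8 collections, coeffs (), (1,1), (1,1,1), (1,1,1,1), (1,1,1,3), (1,1,2), (1,1,2,3), (1,2)
    |P|=3: 2 collections, coeffs (1), (2)
    |P|=4: 2 collections, coeffs (1), (1)
    |P|=5: 2 collections, coeffs (), (1)


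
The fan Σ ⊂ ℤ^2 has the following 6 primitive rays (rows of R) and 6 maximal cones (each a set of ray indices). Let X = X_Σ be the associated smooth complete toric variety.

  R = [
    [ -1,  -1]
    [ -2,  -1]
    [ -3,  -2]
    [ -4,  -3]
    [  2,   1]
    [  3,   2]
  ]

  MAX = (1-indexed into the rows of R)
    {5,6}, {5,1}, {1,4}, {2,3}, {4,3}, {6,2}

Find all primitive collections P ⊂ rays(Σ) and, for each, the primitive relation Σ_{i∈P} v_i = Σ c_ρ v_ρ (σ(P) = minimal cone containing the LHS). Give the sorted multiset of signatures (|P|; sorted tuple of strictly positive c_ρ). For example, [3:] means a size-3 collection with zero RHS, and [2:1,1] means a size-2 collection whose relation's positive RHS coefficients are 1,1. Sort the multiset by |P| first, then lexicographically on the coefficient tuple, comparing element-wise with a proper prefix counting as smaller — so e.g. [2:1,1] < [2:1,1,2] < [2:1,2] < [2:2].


The 9 primitive collections of Σ (r=6, n=2):

  P = {2,5}:  v_{2} + v_{5} = 0  ⇒ sig = [2:]
  P = {3,6}:  v_{3} + v_{6} = 0  ⇒ sig = [2:]
  P = {1,2}:  v_{1} + v_{2} = v_{3}  ⇒ sig = [2:1]
  P = {1,3}:  v_{1} + v_{3} = v_{4}  ⇒ sig = [2:1]
  P = {1,6}:  v_{1} + v_{6} = v_{5}  ⇒ sig = [2:1]
  P = {3,5}:  v_{3} + v_{5} = v_{1}  ⇒ sig = [2:1]
  P = {4,6}:  v_{4} + v_{6} = v_{1}  ⇒ sig = [2:1]
  P = {2,4}:  v_{2} + v_{4} = 2·v_{3}  ⇒ sig = [2:2]
  P = {4,5}:  v_{4} + v_{5} = 2·v_{1}  ⇒ sig = [2:2]

Signatures (|P|; sorted positive RHS coefficients), sorted:
[[2:], [2:], [2:1], [2:1], [2:1], [2:1], [2:1], [2:2], [2:2]]
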